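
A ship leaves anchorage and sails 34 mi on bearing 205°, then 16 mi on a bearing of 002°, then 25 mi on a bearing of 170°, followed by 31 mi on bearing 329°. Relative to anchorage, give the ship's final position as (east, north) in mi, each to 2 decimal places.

Leg 1 (205°, 34 mi): east 34 sin 205° = -14.37, north 34 cos 205° = -30.81
Leg 2 (002°, 16 mi): east 16 sin 2° = 0.56, north 16 cos 2° = 15.99
Leg 3 (170°, 25 mi): east 25 sin 170° = 4.34, north 25 cos 170° = -24.62
Leg 4 (329°, 31 mi): east 31 sin 329° = -15.97, north 31 cos 329° = 26.57
Summing: -25.44 mi east, -12.87 mi north → (-25.44, -12.87).

(-25.44, -12.87)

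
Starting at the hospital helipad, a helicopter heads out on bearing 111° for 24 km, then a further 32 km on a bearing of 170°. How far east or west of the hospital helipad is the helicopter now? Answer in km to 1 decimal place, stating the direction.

28.0 km east

Leg 1 (111°, 24 km): east 24 sin 111° = 22.41, north 24 cos 111° = -8.60
Leg 2 (170°, 32 km): east 32 sin 170° = 5.56, north 32 cos 170° = -31.51
Net east component: 27.96 km.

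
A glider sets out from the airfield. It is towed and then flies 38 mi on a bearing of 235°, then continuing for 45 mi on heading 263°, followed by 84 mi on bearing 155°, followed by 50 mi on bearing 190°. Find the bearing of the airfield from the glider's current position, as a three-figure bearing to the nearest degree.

018°

Leg 1 (235°, 38 mi): east 38 sin 235° = -31.13, north 38 cos 235° = -21.80
Leg 2 (263°, 45 mi): east 45 sin 263° = -44.66, north 45 cos 263° = -5.48
Leg 3 (155°, 84 mi): east 84 sin 155° = 35.50, north 84 cos 155° = -76.13
Leg 4 (190°, 50 mi): east 50 sin 190° = -8.68, north 50 cos 190° = -49.24
Net displacement: -48.97 east, -152.65 north. Direction back to start is (48.97, 152.65): bearing = atan2(48.97, 152.65) mod 360° = 17.79° ≈ 018°.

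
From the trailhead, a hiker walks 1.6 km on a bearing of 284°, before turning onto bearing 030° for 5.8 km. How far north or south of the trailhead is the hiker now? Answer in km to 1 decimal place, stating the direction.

5.4 km north

Leg 1 (284°, 1.6 km): east 1.6 sin 284° = -1.55, north 1.6 cos 284° = 0.39
Leg 2 (030°, 5.8 km): east 5.8 sin 30° = 2.90, north 5.8 cos 30° = 5.02
Net north component: 5.41 km.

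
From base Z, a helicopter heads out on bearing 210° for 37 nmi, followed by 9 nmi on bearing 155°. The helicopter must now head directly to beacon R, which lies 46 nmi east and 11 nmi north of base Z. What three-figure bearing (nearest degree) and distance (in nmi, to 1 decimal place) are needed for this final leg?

050°, 79.4 nmi

Leg 1 (210°, 37 nmi): east 37 sin 210° = -18.50, north 37 cos 210° = -32.04
Leg 2 (155°, 9 nmi): east 9 sin 155° = 3.80, north 9 cos 155° = -8.16
Current position: (-14.70, -40.20). Target: (46, 11). Remaining: Δeast = 60.70, Δnorth = 51.20.
Bearing = atan2(60.70, 51.20) mod 360° = 49.85°; distance = √((60.70)² + (51.20)²) = 79.407 nmi.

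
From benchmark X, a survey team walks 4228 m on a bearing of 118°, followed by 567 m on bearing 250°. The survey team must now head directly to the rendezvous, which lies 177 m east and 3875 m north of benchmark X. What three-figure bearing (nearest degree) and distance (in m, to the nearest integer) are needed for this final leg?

333°, 6767 m

Leg 1 (118°, 4228 m): east 4228 sin 118° = 3733.10, north 4228 cos 118° = -1984.93
Leg 2 (250°, 567 m): east 567 sin 250° = -532.81, north 567 cos 250° = -193.93
Current position: (3200.30, -2178.85). Target: (177, 3875). Remaining: Δeast = -3023.30, Δnorth = 6053.85.
Bearing = atan2(-3023.30, 6053.85) mod 360° = 333.46°; distance = √((-3023.30)² + (6053.85)²) = 6766.789 m.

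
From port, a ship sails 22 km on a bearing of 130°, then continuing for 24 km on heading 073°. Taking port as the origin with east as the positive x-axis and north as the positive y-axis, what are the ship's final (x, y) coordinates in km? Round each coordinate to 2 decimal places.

Leg 1 (130°, 22 km): east 22 sin 130° = 16.85, north 22 cos 130° = -14.14
Leg 2 (073°, 24 km): east 24 sin 73° = 22.95, north 24 cos 73° = 7.02
Summing: 39.80 km east, -7.12 km north → (39.80, -7.12).

(39.80, -7.12)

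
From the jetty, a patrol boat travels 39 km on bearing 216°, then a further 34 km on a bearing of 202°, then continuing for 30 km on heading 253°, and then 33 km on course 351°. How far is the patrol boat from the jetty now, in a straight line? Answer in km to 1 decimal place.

Leg 1 (216°, 39 km): east 39 sin 216° = -22.92, north 39 cos 216° = -31.55
Leg 2 (202°, 34 km): east 34 sin 202° = -12.74, north 34 cos 202° = -31.52
Leg 3 (253°, 30 km): east 30 sin 253° = -28.69, north 30 cos 253° = -8.77
Leg 4 (351°, 33 km): east 33 sin 351° = -5.16, north 33 cos 351° = 32.59
Net: -69.51 east, -39.25 north. Distance = √((-69.51)² + (-39.25)²) = 79.829 km.

79.8 km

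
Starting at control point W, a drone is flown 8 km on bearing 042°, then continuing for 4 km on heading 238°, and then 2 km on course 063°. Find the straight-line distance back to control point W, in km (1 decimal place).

6.0 km

Leg 1 (042°, 8 km): east 8 sin 42° = 5.35, north 8 cos 42° = 5.95
Leg 2 (238°, 4 km): east 4 sin 238° = -3.39, north 4 cos 238° = -2.12
Leg 3 (063°, 2 km): east 2 sin 63° = 1.78, north 2 cos 63° = 0.91
Net: 3.74 east, 4.73 north. Distance = √((3.74)² + (4.73)²) = 6.034 km.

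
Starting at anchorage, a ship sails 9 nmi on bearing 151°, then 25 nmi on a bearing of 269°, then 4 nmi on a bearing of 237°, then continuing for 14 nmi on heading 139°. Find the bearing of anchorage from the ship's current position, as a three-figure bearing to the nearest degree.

035°

Leg 1 (151°, 9 nmi): east 9 sin 151° = 4.36, north 9 cos 151° = -7.87
Leg 2 (269°, 25 nmi): east 25 sin 269° = -25.00, north 25 cos 269° = -0.44
Leg 3 (237°, 4 nmi): east 4 sin 237° = -3.35, north 4 cos 237° = -2.18
Leg 4 (139°, 14 nmi): east 14 sin 139° = 9.18, north 14 cos 139° = -10.57
Net displacement: -14.80 east, -21.05 north. Direction back to start is (14.80, 21.05): bearing = atan2(14.80, 21.05) mod 360° = 35.11° ≈ 035°.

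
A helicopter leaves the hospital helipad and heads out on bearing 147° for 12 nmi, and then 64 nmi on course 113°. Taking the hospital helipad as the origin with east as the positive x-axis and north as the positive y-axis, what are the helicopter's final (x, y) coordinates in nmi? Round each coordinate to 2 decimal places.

Leg 1 (147°, 12 nmi): east 12 sin 147° = 6.54, north 12 cos 147° = -10.06
Leg 2 (113°, 64 nmi): east 64 sin 113° = 58.91, north 64 cos 113° = -25.01
Summing: 65.45 nmi east, -35.07 nmi north → (65.45, -35.07).

(65.45, -35.07)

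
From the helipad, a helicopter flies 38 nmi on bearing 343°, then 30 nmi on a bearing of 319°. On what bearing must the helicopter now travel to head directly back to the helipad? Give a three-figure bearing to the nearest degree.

Leg 1 (343°, 38 nmi): east 38 sin 343° = -11.11, north 38 cos 343° = 36.34
Leg 2 (319°, 30 nmi): east 30 sin 319° = -19.68, north 30 cos 319° = 22.64
Net displacement: -30.79 east, 58.98 north. Direction back to start is (30.79, -58.98): bearing = atan2(30.79, -58.98) mod 360° = 152.43° ≈ 152°.

152°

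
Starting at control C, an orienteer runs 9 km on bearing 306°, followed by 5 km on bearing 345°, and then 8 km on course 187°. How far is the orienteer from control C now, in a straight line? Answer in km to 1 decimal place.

Leg 1 (306°, 9 km): east 9 sin 306° = -7.28, north 9 cos 306° = 5.29
Leg 2 (345°, 5 km): east 5 sin 345° = -1.29, north 5 cos 345° = 4.83
Leg 3 (187°, 8 km): east 8 sin 187° = -0.97, north 8 cos 187° = -7.94
Net: -9.55 east, 2.18 north. Distance = √((-9.55)² + (2.18)²) = 9.796 km.

9.8 km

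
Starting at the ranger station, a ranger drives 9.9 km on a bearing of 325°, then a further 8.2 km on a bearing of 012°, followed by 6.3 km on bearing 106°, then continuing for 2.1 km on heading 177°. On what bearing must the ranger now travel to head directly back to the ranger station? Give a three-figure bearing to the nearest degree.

Leg 1 (325°, 9.9 km): east 9.9 sin 325° = -5.68, north 9.9 cos 325° = 8.11
Leg 2 (012°, 8.2 km): east 8.2 sin 12° = 1.70, north 8.2 cos 12° = 8.02
Leg 3 (106°, 6.3 km): east 6.3 sin 106° = 6.06, north 6.3 cos 106° = -1.74
Leg 4 (177°, 2.1 km): east 2.1 sin 177° = 0.11, north 2.1 cos 177° = -2.10
Net displacement: 2.19 east, 12.30 north. Direction back to start is (-2.19, -12.30): bearing = atan2(-2.19, -12.30) mod 360° = 190.11° ≈ 190°.

190°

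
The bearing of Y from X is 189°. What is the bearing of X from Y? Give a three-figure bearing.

Back-bearing = 189° − 180° = 009°.

009°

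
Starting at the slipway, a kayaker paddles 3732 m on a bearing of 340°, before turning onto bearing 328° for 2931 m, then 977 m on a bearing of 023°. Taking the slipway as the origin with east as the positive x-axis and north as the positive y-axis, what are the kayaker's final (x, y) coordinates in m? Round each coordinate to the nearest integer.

(-2448, 6892)

Leg 1 (340°, 3732 m): east 3732 sin 340° = -1276.42, north 3732 cos 340° = 3506.93
Leg 2 (328°, 2931 m): east 2931 sin 328° = -1553.19, north 2931 cos 328° = 2485.63
Leg 3 (023°, 977 m): east 977 sin 23° = 381.74, north 977 cos 23° = 899.33
Summing: -2447.87 m east, 6891.90 m north → (-2448, 6892).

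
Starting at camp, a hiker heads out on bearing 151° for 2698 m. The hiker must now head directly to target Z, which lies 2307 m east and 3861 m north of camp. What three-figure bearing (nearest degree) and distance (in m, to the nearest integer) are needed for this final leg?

Leg 1 (151°, 2698 m): east 2698 sin 151° = 1308.02, north 2698 cos 151° = -2359.72
Current position: (1308.02, -2359.72). Target: (2307, 3861). Remaining: Δeast = 998.98, Δnorth = 6220.72.
Bearing = atan2(998.98, 6220.72) mod 360° = 9.12°; distance = √((998.98)² + (6220.72)²) = 6300.427 m.

009°, 6300 m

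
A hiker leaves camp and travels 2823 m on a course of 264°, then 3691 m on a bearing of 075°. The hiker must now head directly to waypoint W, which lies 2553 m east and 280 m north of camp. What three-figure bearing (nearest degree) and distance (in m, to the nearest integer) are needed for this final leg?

Leg 1 (264°, 2823 m): east 2823 sin 264° = -2807.54, north 2823 cos 264° = -295.08
Leg 2 (075°, 3691 m): east 3691 sin 75° = 3565.23, north 3691 cos 75° = 955.30
Current position: (757.70, 660.22). Target: (2553, 280). Remaining: Δeast = 1795.30, Δnorth = -380.22.
Bearing = atan2(1795.30, -380.22) mod 360° = 101.96°; distance = √((1795.30)² + (-380.22)²) = 1835.124 m.

102°, 1835 m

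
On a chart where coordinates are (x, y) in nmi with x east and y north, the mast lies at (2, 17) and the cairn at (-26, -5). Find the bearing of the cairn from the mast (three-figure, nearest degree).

Δeast = -26 − 2 = -28.00; Δnorth = -5 − 17 = -22.00.
Bearing = atan2(Δeast, Δnorth) mod 360° = 231.84° ≈ 232°.

232°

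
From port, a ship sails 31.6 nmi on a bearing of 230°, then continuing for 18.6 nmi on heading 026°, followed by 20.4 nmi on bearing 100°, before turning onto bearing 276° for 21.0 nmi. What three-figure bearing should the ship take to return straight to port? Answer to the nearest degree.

Leg 1 (230°, 31.6 nmi): east 31.6 sin 230° = -24.21, north 31.6 cos 230° = -20.31
Leg 2 (026°, 18.6 nmi): east 18.6 sin 26° = 8.15, north 18.6 cos 26° = 16.72
Leg 3 (100°, 20.4 nmi): east 20.4 sin 100° = 20.09, north 20.4 cos 100° = -3.54
Leg 4 (276°, 21.0 nmi): east 21.0 sin 276° = -20.88, north 21.0 cos 276° = 2.20
Net displacement: -16.85 east, -4.94 north. Direction back to start is (16.85, 4.94): bearing = atan2(16.85, 4.94) mod 360° = 73.65° ≈ 074°.

074°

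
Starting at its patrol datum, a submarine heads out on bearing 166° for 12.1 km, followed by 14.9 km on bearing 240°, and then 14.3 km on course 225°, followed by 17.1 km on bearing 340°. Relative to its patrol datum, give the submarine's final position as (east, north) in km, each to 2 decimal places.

Leg 1 (166°, 12.1 km): east 12.1 sin 166° = 2.93, north 12.1 cos 166° = -11.74
Leg 2 (240°, 14.9 km): east 14.9 sin 240° = -12.90, north 14.9 cos 240° = -7.45
Leg 3 (225°, 14.3 km): east 14.3 sin 225° = -10.11, north 14.3 cos 225° = -10.11
Leg 4 (340°, 17.1 km): east 17.1 sin 340° = -5.85, north 17.1 cos 340° = 16.07
Summing: -25.94 km east, -13.23 km north → (-25.94, -13.23).

(-25.94, -13.23)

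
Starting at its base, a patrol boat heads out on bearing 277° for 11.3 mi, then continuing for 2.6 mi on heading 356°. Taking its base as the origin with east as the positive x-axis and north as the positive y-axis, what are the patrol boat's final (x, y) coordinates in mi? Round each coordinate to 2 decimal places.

Leg 1 (277°, 11.3 mi): east 11.3 sin 277° = -11.22, north 11.3 cos 277° = 1.38
Leg 2 (356°, 2.6 mi): east 2.6 sin 356° = -0.18, north 2.6 cos 356° = 2.59
Summing: -11.40 mi east, 3.97 mi north → (-11.40, 3.97).

(-11.40, 3.97)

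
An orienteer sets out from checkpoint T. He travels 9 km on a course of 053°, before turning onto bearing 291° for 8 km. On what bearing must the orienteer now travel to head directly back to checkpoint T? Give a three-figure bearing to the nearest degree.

Leg 1 (053°, 9 km): east 9 sin 53° = 7.19, north 9 cos 53° = 5.42
Leg 2 (291°, 8 km): east 8 sin 291° = -7.47, north 8 cos 291° = 2.87
Net displacement: -0.28 east, 8.28 north. Direction back to start is (0.28, -8.28): bearing = atan2(0.28, -8.28) mod 360° = 178.06° ≈ 178°.

178°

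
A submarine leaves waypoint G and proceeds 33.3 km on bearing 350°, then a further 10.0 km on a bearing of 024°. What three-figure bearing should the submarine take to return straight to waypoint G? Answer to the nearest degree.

178°

Leg 1 (350°, 33.3 km): east 33.3 sin 350° = -5.78, north 33.3 cos 350° = 32.79
Leg 2 (024°, 10.0 km): east 10.0 sin 24° = 4.07, north 10.0 cos 24° = 9.14
Net displacement: -1.72 east, 41.93 north. Direction back to start is (1.72, -41.93): bearing = atan2(1.72, -41.93) mod 360° = 177.66° ≈ 178°.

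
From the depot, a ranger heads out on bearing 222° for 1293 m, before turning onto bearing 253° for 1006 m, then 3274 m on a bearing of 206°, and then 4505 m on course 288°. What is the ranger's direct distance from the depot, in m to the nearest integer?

Leg 1 (222°, 1293 m): east 1293 sin 222° = -865.19, north 1293 cos 222° = -960.89
Leg 2 (253°, 1006 m): east 1006 sin 253° = -962.04, north 1006 cos 253° = -294.13
Leg 3 (206°, 3274 m): east 3274 sin 206° = -1435.23, north 3274 cos 206° = -2942.65
Leg 4 (288°, 4505 m): east 4505 sin 288° = -4284.51, north 4505 cos 288° = 1392.12
Net: -7546.97 east, -2805.54 north. Distance = √((-7546.97)² + (-2805.54)²) = 8051.568 m.

8052 m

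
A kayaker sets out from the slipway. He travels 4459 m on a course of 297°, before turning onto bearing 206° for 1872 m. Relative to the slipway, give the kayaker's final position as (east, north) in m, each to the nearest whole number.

Leg 1 (297°, 4459 m): east 4459 sin 297° = -3973.00, north 4459 cos 297° = 2024.34
Leg 2 (206°, 1872 m): east 1872 sin 206° = -820.63, north 1872 cos 206° = -1682.54
Summing: -4793.63 m east, 341.80 m north → (-4794, 342).

(-4794, 342)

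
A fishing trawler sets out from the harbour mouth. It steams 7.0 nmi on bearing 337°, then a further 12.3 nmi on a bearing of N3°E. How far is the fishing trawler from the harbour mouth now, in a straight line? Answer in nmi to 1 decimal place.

18.8 nmi

Leg 1 (337°, 7.0 nmi): east 7.0 sin 337° = -2.74, north 7.0 cos 337° = 6.44
Leg 2 (N3°E, 12.3 nmi): east 12.3 sin 3° = 0.64, north 12.3 cos 3° = 12.28
Net: -2.09 east, 18.73 north. Distance = √((-2.09)² + (18.73)²) = 18.843 nmi.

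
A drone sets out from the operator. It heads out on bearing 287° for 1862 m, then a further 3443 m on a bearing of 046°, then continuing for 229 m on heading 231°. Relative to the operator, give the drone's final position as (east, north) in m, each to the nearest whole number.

(518, 2792)

Leg 1 (287°, 1862 m): east 1862 sin 287° = -1780.64, north 1862 cos 287° = 544.40
Leg 2 (046°, 3443 m): east 3443 sin 46° = 2476.69, north 3443 cos 46° = 2391.71
Leg 3 (231°, 229 m): east 229 sin 231° = -177.97, north 229 cos 231° = -144.11
Summing: 518.08 m east, 2791.99 m north → (518, 2792).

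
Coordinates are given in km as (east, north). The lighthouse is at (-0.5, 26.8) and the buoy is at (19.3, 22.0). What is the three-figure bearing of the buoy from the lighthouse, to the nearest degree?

Δeast = 19.3 − -0.5 = 19.80; Δnorth = 22.0 − 26.8 = -4.80.
Bearing = atan2(Δeast, Δnorth) mod 360° = 103.63° ≈ 104°.

104°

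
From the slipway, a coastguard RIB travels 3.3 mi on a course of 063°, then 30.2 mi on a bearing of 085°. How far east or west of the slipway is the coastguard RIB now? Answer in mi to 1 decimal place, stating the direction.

Leg 1 (063°, 3.3 mi): east 3.3 sin 63° = 2.94, north 3.3 cos 63° = 1.50
Leg 2 (085°, 30.2 mi): east 30.2 sin 85° = 30.09, north 30.2 cos 85° = 2.63
Net east component: 33.03 mi.

33.0 mi east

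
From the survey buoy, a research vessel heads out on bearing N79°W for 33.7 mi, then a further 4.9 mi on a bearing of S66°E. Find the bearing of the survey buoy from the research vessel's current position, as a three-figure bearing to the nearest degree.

099°

Leg 1 (N79°W, 33.7 mi): east 33.7 sin 281° = -33.08, north 33.7 cos 281° = 6.43
Leg 2 (S66°E, 4.9 mi): east 4.9 sin 114° = 4.48, north 4.9 cos 114° = -1.99
Net displacement: -28.60 east, 4.44 north. Direction back to start is (28.60, -4.44): bearing = atan2(28.60, -4.44) mod 360° = 98.82° ≈ 099°.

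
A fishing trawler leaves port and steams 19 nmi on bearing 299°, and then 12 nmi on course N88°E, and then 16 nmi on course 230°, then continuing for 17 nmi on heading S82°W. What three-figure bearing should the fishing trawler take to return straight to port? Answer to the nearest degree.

085°

Leg 1 (299°, 19 nmi): east 19 sin 299° = -16.62, north 19 cos 299° = 9.21
Leg 2 (N88°E, 12 nmi): east 12 sin 88° = 11.99, north 12 cos 88° = 0.42
Leg 3 (230°, 16 nmi): east 16 sin 230° = -12.26, north 16 cos 230° = -10.28
Leg 4 (S82°W, 17 nmi): east 17 sin 262° = -16.83, north 17 cos 262° = -2.37
Net displacement: -33.72 east, -3.02 north. Direction back to start is (33.72, 3.02): bearing = atan2(33.72, 3.02) mod 360° = 84.88° ≈ 085°.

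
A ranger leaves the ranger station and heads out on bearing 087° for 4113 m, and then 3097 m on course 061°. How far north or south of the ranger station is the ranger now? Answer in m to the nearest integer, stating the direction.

Leg 1 (087°, 4113 m): east 4113 sin 87° = 4107.36, north 4113 cos 87° = 215.26
Leg 2 (061°, 3097 m): east 3097 sin 61° = 2708.70, north 3097 cos 61° = 1501.46
Net north component: 1716.71 m.

1717 m north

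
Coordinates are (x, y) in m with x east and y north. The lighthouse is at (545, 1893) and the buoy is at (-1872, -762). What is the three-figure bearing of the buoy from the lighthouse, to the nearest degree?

Δeast = -1872 − 545 = -2417.00; Δnorth = -762 − 1893 = -2655.00.
Bearing = atan2(Δeast, Δnorth) mod 360° = 222.31° ≈ 222°.

222°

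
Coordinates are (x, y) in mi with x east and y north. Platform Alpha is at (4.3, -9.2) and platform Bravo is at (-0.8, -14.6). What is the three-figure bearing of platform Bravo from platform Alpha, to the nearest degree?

Δeast = -0.8 − 4.3 = -5.10; Δnorth = -14.6 − -9.2 = -5.40.
Bearing = atan2(Δeast, Δnorth) mod 360° = 223.36° ≈ 223°.

223°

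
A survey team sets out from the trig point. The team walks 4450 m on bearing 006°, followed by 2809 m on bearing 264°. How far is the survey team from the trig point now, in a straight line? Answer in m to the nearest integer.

4743 m

Leg 1 (006°, 4450 m): east 4450 sin 6° = 465.15, north 4450 cos 6° = 4425.62
Leg 2 (264°, 2809 m): east 2809 sin 264° = -2793.61, north 2809 cos 264° = -293.62
Net: -2328.46 east, 4132.00 north. Distance = √((-2328.46)² + (4132.00)²) = 4742.907 m.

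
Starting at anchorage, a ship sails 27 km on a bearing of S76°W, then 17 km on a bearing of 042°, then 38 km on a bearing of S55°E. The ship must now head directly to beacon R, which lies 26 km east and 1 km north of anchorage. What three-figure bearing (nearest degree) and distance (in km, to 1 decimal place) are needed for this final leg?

030°, 19.3 km

Leg 1 (S76°W, 27 km): east 27 sin 256° = -26.20, north 27 cos 256° = -6.53
Leg 2 (042°, 17 km): east 17 sin 42° = 11.38, north 17 cos 42° = 12.63
Leg 3 (S55°E, 38 km): east 38 sin 125° = 31.13, north 38 cos 125° = -21.80
Current position: (16.31, -15.69). Target: (26, 1). Remaining: Δeast = 9.69, Δnorth = 16.69.
Bearing = atan2(9.69, 16.69) mod 360° = 30.15°; distance = √((9.69)² + (16.69)²) = 19.305 km.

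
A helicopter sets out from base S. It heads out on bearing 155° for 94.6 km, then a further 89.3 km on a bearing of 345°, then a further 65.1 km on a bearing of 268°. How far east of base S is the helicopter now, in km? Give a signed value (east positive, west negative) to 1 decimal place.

Leg 1 (155°, 94.6 km): east 94.6 sin 155° = 39.98, north 94.6 cos 155° = -85.74
Leg 2 (345°, 89.3 km): east 89.3 sin 345° = -23.11, north 89.3 cos 345° = 86.26
Leg 3 (268°, 65.1 km): east 65.1 sin 268° = -65.06, north 65.1 cos 268° = -2.27
Net east component: -48.19 km.

-48.2 km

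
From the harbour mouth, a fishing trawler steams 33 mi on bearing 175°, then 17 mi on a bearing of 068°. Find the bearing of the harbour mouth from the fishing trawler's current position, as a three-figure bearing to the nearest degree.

Leg 1 (175°, 33 mi): east 33 sin 175° = 2.88, north 33 cos 175° = -32.87
Leg 2 (068°, 17 mi): east 17 sin 68° = 15.76, north 17 cos 68° = 6.37
Net displacement: 18.64 east, -26.51 north. Direction back to start is (-18.64, 26.51): bearing = atan2(-18.64, 26.51) mod 360° = 324.89° ≈ 325°.

325°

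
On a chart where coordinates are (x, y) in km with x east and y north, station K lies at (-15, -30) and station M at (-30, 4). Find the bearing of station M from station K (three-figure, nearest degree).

336°

Δeast = -30 − -15 = -15.00; Δnorth = 4 − -30 = 34.00.
Bearing = atan2(Δeast, Δnorth) mod 360° = 336.19° ≈ 336°.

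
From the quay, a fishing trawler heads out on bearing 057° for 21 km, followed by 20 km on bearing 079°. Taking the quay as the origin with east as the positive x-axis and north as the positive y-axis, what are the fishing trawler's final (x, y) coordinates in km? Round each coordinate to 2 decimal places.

(37.24, 15.25)

Leg 1 (057°, 21 km): east 21 sin 57° = 17.61, north 21 cos 57° = 11.44
Leg 2 (079°, 20 km): east 20 sin 79° = 19.63, north 20 cos 79° = 3.82
Summing: 37.24 km east, 15.25 km north → (37.24, 15.25).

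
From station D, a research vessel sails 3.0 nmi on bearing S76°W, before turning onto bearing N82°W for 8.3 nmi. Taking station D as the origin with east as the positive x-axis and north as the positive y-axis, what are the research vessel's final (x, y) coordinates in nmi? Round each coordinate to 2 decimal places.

(-11.13, 0.43)

Leg 1 (S76°W, 3.0 nmi): east 3.0 sin 256° = -2.91, north 3.0 cos 256° = -0.73
Leg 2 (N82°W, 8.3 nmi): east 8.3 sin 278° = -8.22, north 8.3 cos 278° = 1.16
Summing: -11.13 nmi east, 0.43 nmi north → (-11.13, 0.43).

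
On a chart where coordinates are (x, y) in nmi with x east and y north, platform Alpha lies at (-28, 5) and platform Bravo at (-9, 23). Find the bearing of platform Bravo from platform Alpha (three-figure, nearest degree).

047°

Δeast = -9 − -28 = 19.00; Δnorth = 23 − 5 = 18.00.
Bearing = atan2(Δeast, Δnorth) mod 360° = 46.55° ≈ 047°.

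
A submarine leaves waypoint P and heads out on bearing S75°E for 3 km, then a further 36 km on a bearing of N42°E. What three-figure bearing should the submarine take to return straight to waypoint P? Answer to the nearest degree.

Leg 1 (S75°E, 3 km): east 3 sin 105° = 2.90, north 3 cos 105° = -0.78
Leg 2 (N42°E, 36 km): east 36 sin 42° = 24.09, north 36 cos 42° = 26.75
Net displacement: 26.99 east, 25.98 north. Direction back to start is (-26.99, -25.98): bearing = atan2(-26.99, -25.98) mod 360° = 226.09° ≈ 226°.

226°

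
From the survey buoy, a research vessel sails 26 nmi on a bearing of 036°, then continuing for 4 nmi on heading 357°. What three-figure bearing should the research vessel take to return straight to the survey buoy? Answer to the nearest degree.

211°

Leg 1 (036°, 26 nmi): east 26 sin 36° = 15.28, north 26 cos 36° = 21.03
Leg 2 (357°, 4 nmi): east 4 sin 357° = -0.21, north 4 cos 357° = 3.99
Net displacement: 15.07 east, 25.03 north. Direction back to start is (-15.07, -25.03): bearing = atan2(-15.07, -25.03) mod 360° = 211.06° ≈ 211°.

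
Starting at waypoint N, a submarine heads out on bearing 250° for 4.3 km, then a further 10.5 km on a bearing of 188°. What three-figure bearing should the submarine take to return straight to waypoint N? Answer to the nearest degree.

Leg 1 (250°, 4.3 km): east 4.3 sin 250° = -4.04, north 4.3 cos 250° = -1.47
Leg 2 (188°, 10.5 km): east 10.5 sin 188° = -1.46, north 10.5 cos 188° = -10.40
Net displacement: -5.50 east, -11.87 north. Direction back to start is (5.50, 11.87): bearing = atan2(5.50, 11.87) mod 360° = 24.87° ≈ 025°.

025°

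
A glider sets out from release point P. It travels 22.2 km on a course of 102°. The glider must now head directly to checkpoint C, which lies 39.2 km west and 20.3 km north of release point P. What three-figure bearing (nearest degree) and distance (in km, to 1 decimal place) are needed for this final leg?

292°, 65.8 km

Leg 1 (102°, 22.2 km): east 22.2 sin 102° = 21.71, north 22.2 cos 102° = -4.62
Current position: (21.71, -4.62). Target: (-39.2, 20.3). Remaining: Δeast = -60.91, Δnorth = 24.92.
Bearing = atan2(-60.91, 24.92) mod 360° = 292.25°; distance = √((-60.91)² + (24.92)²) = 65.813 km.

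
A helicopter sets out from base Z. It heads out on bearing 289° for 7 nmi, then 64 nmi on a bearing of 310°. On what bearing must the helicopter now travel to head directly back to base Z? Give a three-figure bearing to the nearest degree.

128°

Leg 1 (289°, 7 nmi): east 7 sin 289° = -6.62, north 7 cos 289° = 2.28
Leg 2 (310°, 64 nmi): east 64 sin 310° = -49.03, north 64 cos 310° = 41.14
Net displacement: -55.65 east, 43.42 north. Direction back to start is (55.65, -43.42): bearing = atan2(55.65, -43.42) mod 360° = 127.96° ≈ 128°.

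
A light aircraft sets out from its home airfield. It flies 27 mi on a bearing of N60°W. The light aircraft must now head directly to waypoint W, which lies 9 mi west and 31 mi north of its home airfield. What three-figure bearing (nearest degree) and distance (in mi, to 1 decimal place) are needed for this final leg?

039°, 22.7 mi

Leg 1 (N60°W, 27 mi): east 27 sin 300° = -23.38, north 27 cos 300° = 13.50
Current position: (-23.38, 13.50). Target: (-9, 31). Remaining: Δeast = 14.38, Δnorth = 17.50.
Bearing = atan2(14.38, 17.50) mod 360° = 39.42°; distance = √((14.38)² + (17.50)²) = 22.652 mi.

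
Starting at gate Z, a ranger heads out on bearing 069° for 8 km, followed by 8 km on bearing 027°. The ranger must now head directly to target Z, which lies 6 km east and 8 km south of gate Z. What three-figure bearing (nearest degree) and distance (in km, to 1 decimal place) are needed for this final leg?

196°, 18.7 km

Leg 1 (069°, 8 km): east 8 sin 69° = 7.47, north 8 cos 69° = 2.87
Leg 2 (027°, 8 km): east 8 sin 27° = 3.63, north 8 cos 27° = 7.13
Current position: (11.10, 9.99). Target: (6, -8). Remaining: Δeast = -5.10, Δnorth = -17.99.
Bearing = atan2(-5.10, -17.99) mod 360° = 195.83°; distance = √((-5.10)² + (-17.99)²) = 18.704 km.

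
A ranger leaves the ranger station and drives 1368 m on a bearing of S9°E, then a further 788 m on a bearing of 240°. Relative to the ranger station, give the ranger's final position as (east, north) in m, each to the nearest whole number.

Leg 1 (S9°E, 1368 m): east 1368 sin 171° = 214.00, north 1368 cos 171° = -1351.16
Leg 2 (240°, 788 m): east 788 sin 240° = -682.43, north 788 cos 240° = -394.00
Summing: -468.43 m east, -1745.16 m north → (-468, -1745).

(-468, -1745)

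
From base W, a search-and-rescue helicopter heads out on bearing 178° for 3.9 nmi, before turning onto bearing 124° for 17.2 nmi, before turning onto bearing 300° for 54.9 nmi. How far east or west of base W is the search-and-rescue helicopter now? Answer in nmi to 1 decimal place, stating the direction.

Leg 1 (178°, 3.9 nmi): east 3.9 sin 178° = 0.14, north 3.9 cos 178° = -3.90
Leg 2 (124°, 17.2 nmi): east 17.2 sin 124° = 14.26, north 17.2 cos 124° = -9.62
Leg 3 (300°, 54.9 nmi): east 54.9 sin 300° = -47.54, north 54.9 cos 300° = 27.45
Net east component: -33.15 nmi.

33.1 nmi west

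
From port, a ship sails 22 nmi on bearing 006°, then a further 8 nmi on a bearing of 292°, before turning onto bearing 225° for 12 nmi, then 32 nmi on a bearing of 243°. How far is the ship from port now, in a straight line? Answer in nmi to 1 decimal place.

Leg 1 (006°, 22 nmi): east 22 sin 6° = 2.30, north 22 cos 6° = 21.88
Leg 2 (292°, 8 nmi): east 8 sin 292° = -7.42, north 8 cos 292° = 3.00
Leg 3 (225°, 12 nmi): east 12 sin 225° = -8.49, north 12 cos 225° = -8.49
Leg 4 (243°, 32 nmi): east 32 sin 243° = -28.51, north 32 cos 243° = -14.53
Net: -42.12 east, 1.86 north. Distance = √((-42.12)² + (1.86)²) = 42.157 nmi.

42.2 nmi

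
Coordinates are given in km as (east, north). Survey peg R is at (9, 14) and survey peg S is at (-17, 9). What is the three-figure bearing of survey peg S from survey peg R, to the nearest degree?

259°

Δeast = -17 − 9 = -26.00; Δnorth = 9 − 14 = -5.00.
Bearing = atan2(Δeast, Δnorth) mod 360° = 259.11° ≈ 259°.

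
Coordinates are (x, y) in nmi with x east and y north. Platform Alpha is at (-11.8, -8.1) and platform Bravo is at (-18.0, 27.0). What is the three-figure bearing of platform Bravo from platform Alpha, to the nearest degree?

Δeast = -18.0 − -11.8 = -6.20; Δnorth = 27.0 − -8.1 = 35.10.
Bearing = atan2(Δeast, Δnorth) mod 360° = 349.98° ≈ 350°.

350°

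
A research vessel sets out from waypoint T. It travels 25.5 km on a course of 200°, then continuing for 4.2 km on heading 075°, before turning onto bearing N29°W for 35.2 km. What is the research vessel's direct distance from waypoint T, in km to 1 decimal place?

Leg 1 (200°, 25.5 km): east 25.5 sin 200° = -8.72, north 25.5 cos 200° = -23.96
Leg 2 (075°, 4.2 km): east 4.2 sin 75° = 4.06, north 4.2 cos 75° = 1.09
Leg 3 (N29°W, 35.2 km): east 35.2 sin 331° = -17.07, north 35.2 cos 331° = 30.79
Net: -21.73 east, 7.91 north. Distance = √((-21.73)² + (7.91)²) = 23.125 km.

23.1 km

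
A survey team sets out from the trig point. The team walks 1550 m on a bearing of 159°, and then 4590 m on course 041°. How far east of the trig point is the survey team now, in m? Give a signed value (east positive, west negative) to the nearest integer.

3567 m

Leg 1 (159°, 1550 m): east 1550 sin 159° = 555.47, north 1550 cos 159° = -1447.05
Leg 2 (041°, 4590 m): east 4590 sin 41° = 3011.31, north 4590 cos 41° = 3464.12
Net east component: 3566.78 m.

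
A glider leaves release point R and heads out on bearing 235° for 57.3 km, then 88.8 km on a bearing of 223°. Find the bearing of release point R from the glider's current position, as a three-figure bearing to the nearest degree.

Leg 1 (235°, 57.3 km): east 57.3 sin 235° = -46.94, north 57.3 cos 235° = -32.87
Leg 2 (223°, 88.8 km): east 88.8 sin 223° = -60.56, north 88.8 cos 223° = -64.94
Net displacement: -107.50 east, -97.81 north. Direction back to start is (107.50, 97.81): bearing = atan2(107.50, 97.81) mod 360° = 47.70° ≈ 048°.

048°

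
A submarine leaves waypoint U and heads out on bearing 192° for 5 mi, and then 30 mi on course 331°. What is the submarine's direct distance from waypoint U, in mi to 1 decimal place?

Leg 1 (192°, 5 mi): east 5 sin 192° = -1.04, north 5 cos 192° = -4.89
Leg 2 (331°, 30 mi): east 30 sin 331° = -14.54, north 30 cos 331° = 26.24
Net: -15.58 east, 21.35 north. Distance = √((-15.58)² + (21.35)²) = 26.431 mi.

26.4 mi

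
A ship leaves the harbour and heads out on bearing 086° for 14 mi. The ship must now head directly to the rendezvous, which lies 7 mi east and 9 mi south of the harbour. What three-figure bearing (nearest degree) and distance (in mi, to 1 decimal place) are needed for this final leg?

Leg 1 (086°, 14 mi): east 14 sin 86° = 13.97, north 14 cos 86° = 0.98
Current position: (13.97, 0.98). Target: (7, -9). Remaining: Δeast = -6.97, Δnorth = -9.98.
Bearing = atan2(-6.97, -9.98) mod 360° = 214.92°; distance = √((-6.97)² + (-9.98)²) = 12.168 mi.

215°, 12.2 mi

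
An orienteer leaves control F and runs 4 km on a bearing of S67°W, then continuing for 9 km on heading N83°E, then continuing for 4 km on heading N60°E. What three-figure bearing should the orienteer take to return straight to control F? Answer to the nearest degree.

Leg 1 (S67°W, 4 km): east 4 sin 247° = -3.68, north 4 cos 247° = -1.56
Leg 2 (N83°E, 9 km): east 9 sin 83° = 8.93, north 9 cos 83° = 1.10
Leg 3 (N60°E, 4 km): east 4 sin 60° = 3.46, north 4 cos 60° = 2.00
Net displacement: 8.71 east, 1.53 north. Direction back to start is (-8.71, -1.53): bearing = atan2(-8.71, -1.53) mod 360° = 260.02° ≈ 260°.

260°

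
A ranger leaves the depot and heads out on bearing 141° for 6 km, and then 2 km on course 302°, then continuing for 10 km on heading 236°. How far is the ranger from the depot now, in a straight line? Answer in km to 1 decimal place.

11.1 km

Leg 1 (141°, 6 km): east 6 sin 141° = 3.78, north 6 cos 141° = -4.66
Leg 2 (302°, 2 km): east 2 sin 302° = -1.70, north 2 cos 302° = 1.06
Leg 3 (236°, 10 km): east 10 sin 236° = -8.29, north 10 cos 236° = -5.59
Net: -6.21 east, -9.19 north. Distance = √((-6.21)² + (-9.19)²) = 11.096 km.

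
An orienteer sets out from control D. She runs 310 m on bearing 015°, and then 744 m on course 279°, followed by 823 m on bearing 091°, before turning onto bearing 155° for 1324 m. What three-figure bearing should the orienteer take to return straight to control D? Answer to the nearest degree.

318°

Leg 1 (015°, 310 m): east 310 sin 15° = 80.23, north 310 cos 15° = 299.44
Leg 2 (279°, 744 m): east 744 sin 279° = -734.84, north 744 cos 279° = 116.39
Leg 3 (091°, 823 m): east 823 sin 91° = 822.87, north 823 cos 91° = -14.36
Leg 4 (155°, 1324 m): east 1324 sin 155° = 559.55, north 1324 cos 155° = -1199.95
Net displacement: 727.82 east, -798.49 north. Direction back to start is (-727.82, 798.49): bearing = atan2(-727.82, 798.49) mod 360° = 317.65° ≈ 318°.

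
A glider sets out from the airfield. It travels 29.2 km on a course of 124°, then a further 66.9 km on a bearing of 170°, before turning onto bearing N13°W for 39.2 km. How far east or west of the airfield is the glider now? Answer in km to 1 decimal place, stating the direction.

27.0 km east

Leg 1 (124°, 29.2 km): east 29.2 sin 124° = 24.21, north 29.2 cos 124° = -16.33
Leg 2 (170°, 66.9 km): east 66.9 sin 170° = 11.62, north 66.9 cos 170° = -65.88
Leg 3 (N13°W, 39.2 km): east 39.2 sin 347° = -8.82, north 39.2 cos 347° = 38.20
Net east component: 27.01 km.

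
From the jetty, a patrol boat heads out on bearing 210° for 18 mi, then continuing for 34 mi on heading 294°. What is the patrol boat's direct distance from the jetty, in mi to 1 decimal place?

40.1 mi

Leg 1 (210°, 18 mi): east 18 sin 210° = -9.00, north 18 cos 210° = -15.59
Leg 2 (294°, 34 mi): east 34 sin 294° = -31.06, north 34 cos 294° = 13.83
Net: -40.06 east, -1.76 north. Distance = √((-40.06)² + (-1.76)²) = 40.099 mi.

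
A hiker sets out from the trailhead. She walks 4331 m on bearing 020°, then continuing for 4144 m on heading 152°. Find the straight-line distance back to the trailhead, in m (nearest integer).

Leg 1 (020°, 4331 m): east 4331 sin 20° = 1481.29, north 4331 cos 20° = 4069.81
Leg 2 (152°, 4144 m): east 4144 sin 152° = 1945.49, north 4144 cos 152° = -3658.93
Net: 3426.78 east, 410.87 north. Distance = √((3426.78)² + (410.87)²) = 3451.324 m.

3451 m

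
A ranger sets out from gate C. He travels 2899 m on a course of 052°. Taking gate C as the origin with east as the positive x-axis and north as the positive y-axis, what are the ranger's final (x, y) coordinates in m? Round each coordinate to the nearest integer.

(2284, 1785)

Leg 1 (052°, 2899 m): east 2899 sin 52° = 2284.44, north 2899 cos 52° = 1784.80
Summing: 2284.44 m east, 1784.80 m north → (2284, 1785).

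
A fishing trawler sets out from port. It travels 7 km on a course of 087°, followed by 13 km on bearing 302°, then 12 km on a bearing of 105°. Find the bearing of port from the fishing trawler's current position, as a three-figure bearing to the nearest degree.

241°

Leg 1 (087°, 7 km): east 7 sin 87° = 6.99, north 7 cos 87° = 0.37
Leg 2 (302°, 13 km): east 13 sin 302° = -11.02, north 13 cos 302° = 6.89
Leg 3 (105°, 12 km): east 12 sin 105° = 11.59, north 12 cos 105° = -3.11
Net displacement: 7.56 east, 4.15 north. Direction back to start is (-7.56, -4.15): bearing = atan2(-7.56, -4.15) mod 360° = 241.23° ≈ 241°.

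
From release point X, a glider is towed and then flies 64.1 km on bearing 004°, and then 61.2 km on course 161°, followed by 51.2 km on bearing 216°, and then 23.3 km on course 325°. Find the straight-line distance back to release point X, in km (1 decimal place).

Leg 1 (004°, 64.1 km): east 64.1 sin 4° = 4.47, north 64.1 cos 4° = 63.94
Leg 2 (161°, 61.2 km): east 61.2 sin 161° = 19.92, north 61.2 cos 161° = -57.87
Leg 3 (216°, 51.2 km): east 51.2 sin 216° = -30.09, north 51.2 cos 216° = -41.42
Leg 4 (325°, 23.3 km): east 23.3 sin 325° = -13.36, north 23.3 cos 325° = 19.09
Net: -19.06 east, -16.26 north. Distance = √((-19.06)² + (-16.26)²) = 25.054 km.

25.1 km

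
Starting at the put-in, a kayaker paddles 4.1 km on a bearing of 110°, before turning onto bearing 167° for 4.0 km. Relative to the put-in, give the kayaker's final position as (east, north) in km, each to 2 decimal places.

(4.75, -5.30)

Leg 1 (110°, 4.1 km): east 4.1 sin 110° = 3.85, north 4.1 cos 110° = -1.40
Leg 2 (167°, 4.0 km): east 4.0 sin 167° = 0.90, north 4.0 cos 167° = -3.90
Summing: 4.75 km east, -5.30 km north → (4.75, -5.30).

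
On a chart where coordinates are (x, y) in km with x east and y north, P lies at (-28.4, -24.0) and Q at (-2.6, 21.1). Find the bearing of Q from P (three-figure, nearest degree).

030°

Δeast = -2.6 − -28.4 = 25.80; Δnorth = 21.1 − -24.0 = 45.10.
Bearing = atan2(Δeast, Δnorth) mod 360° = 29.77° ≈ 030°.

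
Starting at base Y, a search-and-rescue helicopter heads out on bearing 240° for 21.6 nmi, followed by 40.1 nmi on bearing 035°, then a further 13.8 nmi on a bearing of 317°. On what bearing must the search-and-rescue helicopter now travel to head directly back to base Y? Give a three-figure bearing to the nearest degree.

Leg 1 (240°, 21.6 nmi): east 21.6 sin 240° = -18.71, north 21.6 cos 240° = -10.80
Leg 2 (035°, 40.1 nmi): east 40.1 sin 35° = 23.00, north 40.1 cos 35° = 32.85
Leg 3 (317°, 13.8 nmi): east 13.8 sin 317° = -9.41, north 13.8 cos 317° = 10.09
Net displacement: -5.12 east, 32.14 north. Direction back to start is (5.12, -32.14): bearing = atan2(5.12, -32.14) mod 360° = 170.95° ≈ 171°.

171°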